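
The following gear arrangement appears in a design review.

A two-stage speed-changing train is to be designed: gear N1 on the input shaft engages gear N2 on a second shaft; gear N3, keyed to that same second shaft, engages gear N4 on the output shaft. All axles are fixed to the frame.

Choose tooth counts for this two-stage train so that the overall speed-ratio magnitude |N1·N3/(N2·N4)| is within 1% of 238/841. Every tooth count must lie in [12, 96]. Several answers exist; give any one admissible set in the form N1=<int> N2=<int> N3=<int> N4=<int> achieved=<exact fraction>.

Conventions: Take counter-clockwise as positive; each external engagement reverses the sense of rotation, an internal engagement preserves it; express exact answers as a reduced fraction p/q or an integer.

2-stage fixed-axis compound train for ratio 238/841
target = 238/841 in lowest terms: an exact hit needs N1·N3 = k·238 and N2·N4 = k·841 for one integer k, every count in [12, 96]; additionally prefer no 1:1 stage (N1 ≠ N2, N3 ≠ N4)
k = 1: N1·N3 = 238 = 14·17, N2·N4 = 841 = 29·29
achieved = 14·17/(29·29) = 238/841; |achieved − target| = 0 ≤ 119/42050 ✓

N1=14 N2=29 N3=17 N4=29 achieved=238/841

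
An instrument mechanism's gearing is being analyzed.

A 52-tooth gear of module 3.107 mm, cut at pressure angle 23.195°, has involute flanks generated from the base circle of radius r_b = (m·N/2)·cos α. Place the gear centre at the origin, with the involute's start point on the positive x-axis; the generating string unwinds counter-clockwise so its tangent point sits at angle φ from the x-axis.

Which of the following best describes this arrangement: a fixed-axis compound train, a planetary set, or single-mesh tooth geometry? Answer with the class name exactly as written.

topology: single-mesh involute geometry — m = 3.107, N = 52
classification: single-mesh tooth geometry

single-mesh tooth geometry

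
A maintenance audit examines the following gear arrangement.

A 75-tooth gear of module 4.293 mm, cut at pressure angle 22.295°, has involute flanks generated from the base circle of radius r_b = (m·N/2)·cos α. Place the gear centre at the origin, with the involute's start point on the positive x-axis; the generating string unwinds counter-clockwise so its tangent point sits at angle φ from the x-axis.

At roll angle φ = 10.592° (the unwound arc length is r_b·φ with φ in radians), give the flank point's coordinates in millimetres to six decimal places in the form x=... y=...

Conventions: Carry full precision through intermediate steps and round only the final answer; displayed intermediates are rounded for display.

x=151.476064 y=0.312613

class = single-mesh tooth geometry [base-circle involute, m = 4.293, 75T]
pitch radius r_p = m·N/2 = 4.293·75/2 = 160.987500
base radius r_b = r_p·cos α = 160.987500·cos 22.295° = 148.952530
roll angle φ = 10.592° = 0.18486527 rad
x = r_b·(cos φ + φ·sin φ) = 151.476064
y = r_b·(sin φ − φ·cos φ) = 0.312613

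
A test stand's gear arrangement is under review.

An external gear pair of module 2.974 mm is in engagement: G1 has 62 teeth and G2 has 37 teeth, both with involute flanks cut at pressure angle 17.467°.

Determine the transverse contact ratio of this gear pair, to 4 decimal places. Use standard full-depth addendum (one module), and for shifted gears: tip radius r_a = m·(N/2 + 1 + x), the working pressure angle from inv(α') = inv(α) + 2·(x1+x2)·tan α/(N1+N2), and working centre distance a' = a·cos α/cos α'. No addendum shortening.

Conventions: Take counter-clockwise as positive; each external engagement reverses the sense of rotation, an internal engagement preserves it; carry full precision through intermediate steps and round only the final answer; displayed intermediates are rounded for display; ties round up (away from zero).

class = single-mesh tooth geometry [involute pair 62T × 37T, m = 2.974]
base radii: r_b1 = 87.942933, r_b2 = 52.482073
tip radii: r_a1 = 95.168000, r_a2 = 57.993000
no profile shift: α' = α, a' = a
action lengths: √(r_a1²−r_b1²) = 36.372911, √(r_a2²−r_b2²) = 24.674279
base pitch p_b = π·m·cos α = 8.912286
CR = (36.372911 + 24.674279 − 147.213000·sin 17.46700°)/8.912286 = 1.891800
contact ratio ≈ 1.8918

1.8918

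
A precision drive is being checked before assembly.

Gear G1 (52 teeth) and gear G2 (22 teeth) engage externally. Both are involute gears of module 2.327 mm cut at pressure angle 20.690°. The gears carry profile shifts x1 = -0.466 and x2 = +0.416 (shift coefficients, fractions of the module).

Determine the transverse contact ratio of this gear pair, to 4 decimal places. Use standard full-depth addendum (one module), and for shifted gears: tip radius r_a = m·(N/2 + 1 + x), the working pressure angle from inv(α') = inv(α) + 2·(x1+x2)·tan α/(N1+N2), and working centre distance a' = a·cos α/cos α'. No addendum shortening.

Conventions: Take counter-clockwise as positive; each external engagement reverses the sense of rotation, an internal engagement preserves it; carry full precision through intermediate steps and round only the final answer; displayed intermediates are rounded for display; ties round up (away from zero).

1.5723

class = single-mesh tooth geometry [involute pair 52T × 22T, m = 2.327]
base radii: r_b1 = 56.599966, r_b2 = 23.946140
tip radii: r_a1 = 61.744618, r_a2 = 28.892032
inv(α') = inv(20.690°) + 2·(-0.466+0.416)·tan α/(52+22) = 0.01605009  ⇒  α' = 20.48273°
a' = a·cos α / cos α' = 86.0990·cos 20.690°/cos 20.48273° = 85.982091
action lengths: √(r_a1²−r_b1²) = 24.674717, √(r_a2²−r_b2²) = 16.165763
base pitch p_b = π·m·cos α = 6.839001
CR = (24.674717 + 16.165763 − 85.982091·sin 20.48273°)/6.839001 = 1.572334
contact ratio ≈ 1.5723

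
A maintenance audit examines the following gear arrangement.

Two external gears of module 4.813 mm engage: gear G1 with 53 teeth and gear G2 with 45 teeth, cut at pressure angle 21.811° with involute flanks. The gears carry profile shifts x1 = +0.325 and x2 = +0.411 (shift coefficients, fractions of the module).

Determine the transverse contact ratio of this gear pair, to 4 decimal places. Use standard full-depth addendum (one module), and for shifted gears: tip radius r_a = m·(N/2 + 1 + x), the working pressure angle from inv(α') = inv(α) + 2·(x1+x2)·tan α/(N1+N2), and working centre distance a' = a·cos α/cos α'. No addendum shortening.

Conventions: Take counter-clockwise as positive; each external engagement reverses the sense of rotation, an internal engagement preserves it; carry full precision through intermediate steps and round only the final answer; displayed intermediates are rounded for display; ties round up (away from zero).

topology: single-mesh involute geometry — m = 4.813, 53T/45T pair
base radii: r_b1 = 118.414165, r_b2 = 100.540329
tip radii: r_a1 = 133.921725, r_a2 = 115.083643
inv(α') = inv(21.811°) + 2·(+0.325+0.411)·tan α/(53+45) = 0.02553150  ⇒  α' = 23.76084°
a' = a·cos α / cos α' = 235.8370·cos 21.811°/cos 23.76084° = 239.233025
action lengths: √(r_a1²−r_b1²) = 62.554888, √(r_a2²−r_b2²) = 55.998993
base pitch p_b = π·m·cos α = 14.038078
CR = (62.554888 + 55.998993 − 239.233025·sin 23.76084°)/14.038078 = 1.578715
contact ratio ≈ 1.5787

1.5787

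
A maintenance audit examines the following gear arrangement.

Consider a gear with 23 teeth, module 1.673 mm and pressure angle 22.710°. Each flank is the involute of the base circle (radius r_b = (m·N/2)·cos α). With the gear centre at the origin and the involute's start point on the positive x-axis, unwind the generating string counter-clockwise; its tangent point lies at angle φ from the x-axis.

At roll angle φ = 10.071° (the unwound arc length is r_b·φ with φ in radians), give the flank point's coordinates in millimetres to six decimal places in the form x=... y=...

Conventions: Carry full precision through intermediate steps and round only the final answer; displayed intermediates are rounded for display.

x=18.019929 y=0.032028

class = single-mesh tooth geometry [base-circle involute, m = 1.673, 23T]
pitch radius r_p = m·N/2 = 1.673·23/2 = 19.239500
base radius r_b = r_p·cos α = 19.239500·cos 22.710° = 17.747875
roll angle φ = 10.071° = 0.17577211 rad
x = r_b·(cos φ + φ·sin φ) = 18.019929
y = r_b·(sin φ − φ·cos φ) = 0.032028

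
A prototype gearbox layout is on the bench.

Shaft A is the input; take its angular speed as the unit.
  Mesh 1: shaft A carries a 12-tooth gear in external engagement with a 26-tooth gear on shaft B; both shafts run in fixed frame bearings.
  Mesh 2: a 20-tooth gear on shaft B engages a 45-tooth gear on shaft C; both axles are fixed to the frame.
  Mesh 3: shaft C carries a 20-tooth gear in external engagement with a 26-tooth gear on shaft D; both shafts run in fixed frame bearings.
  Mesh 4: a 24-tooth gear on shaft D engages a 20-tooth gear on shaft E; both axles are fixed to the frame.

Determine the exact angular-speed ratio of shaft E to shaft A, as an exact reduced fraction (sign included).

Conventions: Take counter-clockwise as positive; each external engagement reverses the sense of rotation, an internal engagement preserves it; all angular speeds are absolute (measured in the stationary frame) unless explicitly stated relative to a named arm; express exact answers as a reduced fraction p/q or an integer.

class = fixed-axis compound train [4 meshes; 4 ratios multiply, 4 sense flips]
mesh 1 [12T→26T]: running ratio 6/13, sense −
mesh 2 [20T→45T]: running ratio 8/39, sense +
mesh 3 [20T→26T]: running ratio 80/507, sense −
mesh 4 [24T→20T]: running ratio 32/169, sense +
ω_out/ω_in = 32/169

32/169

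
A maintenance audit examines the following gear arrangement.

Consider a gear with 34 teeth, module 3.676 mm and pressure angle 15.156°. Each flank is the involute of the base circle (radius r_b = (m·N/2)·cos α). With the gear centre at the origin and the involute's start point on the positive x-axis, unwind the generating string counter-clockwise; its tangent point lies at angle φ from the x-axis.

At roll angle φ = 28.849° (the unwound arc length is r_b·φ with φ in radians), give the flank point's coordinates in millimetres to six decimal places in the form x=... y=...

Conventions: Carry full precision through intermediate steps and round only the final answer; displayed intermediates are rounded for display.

single-mesh involute tooth geometry (34T wheel at module 3.676)
pitch radius r_p = m·N/2 = 3.676·34/2 = 62.492000
base radius r_b = r_p·cos α = 62.492000·cos 15.156° = 60.318376
roll angle φ = 28.849° = 0.50351004 rad
x = r_b·(cos φ + φ·sin φ) = 67.486577
y = r_b·(sin φ − φ·cos φ) = 2.502086

x=67.486577 y=2.502086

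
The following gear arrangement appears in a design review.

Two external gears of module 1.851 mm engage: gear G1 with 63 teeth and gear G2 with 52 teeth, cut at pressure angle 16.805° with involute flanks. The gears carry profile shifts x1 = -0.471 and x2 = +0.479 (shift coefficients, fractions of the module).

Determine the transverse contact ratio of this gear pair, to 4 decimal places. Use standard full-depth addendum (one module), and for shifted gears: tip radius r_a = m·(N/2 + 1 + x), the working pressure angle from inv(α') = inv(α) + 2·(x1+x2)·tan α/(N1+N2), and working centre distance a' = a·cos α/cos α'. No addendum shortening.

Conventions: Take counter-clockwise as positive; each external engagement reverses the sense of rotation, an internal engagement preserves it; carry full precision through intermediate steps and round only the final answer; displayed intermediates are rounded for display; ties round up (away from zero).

topology: single-mesh involute geometry — m = 1.851, 63T/52T pair
base radii: r_b1 = 55.816478, r_b2 = 46.070744
tip radii: r_a1 = 59.285679, r_a2 = 50.863629
inv(α') = inv(16.805°) + 2·(-0.471+0.479)·tan α/(63+52) = 0.00875246  ⇒  α' = 16.83135°
a' = a·cos α / cos α' = 106.4325·cos 16.805°/cos 16.83135° = 106.447297
action lengths: √(r_a1²−r_b1²) = 19.982804, √(r_a2²−r_b2²) = 21.554473
base pitch p_b = π·m·cos α = 5.566750
CR = (19.982804 + 21.554473 − 106.447297·sin 16.83135°)/5.566750 = 1.924798
contact ratio ≈ 1.9248

1.9248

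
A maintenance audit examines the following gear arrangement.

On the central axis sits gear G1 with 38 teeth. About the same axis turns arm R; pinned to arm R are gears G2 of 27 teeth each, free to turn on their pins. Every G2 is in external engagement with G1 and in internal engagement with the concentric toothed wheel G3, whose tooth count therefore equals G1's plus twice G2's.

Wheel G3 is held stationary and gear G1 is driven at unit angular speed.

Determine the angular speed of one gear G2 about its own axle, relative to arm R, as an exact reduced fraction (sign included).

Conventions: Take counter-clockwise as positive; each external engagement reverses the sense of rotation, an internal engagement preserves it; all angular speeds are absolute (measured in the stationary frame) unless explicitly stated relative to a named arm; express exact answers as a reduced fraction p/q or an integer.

recognized (axles ride arm R): planetary set, 38/27/92 teeth
ring teeth: 38 + 2·27 = 92
38(ω_sun−ω_arm) = −92(ω_ring−ω_arm),  ω_ring = 0, ω_sun = 1
38(1−ω_arm) = −92(0−ω_arm)  ⇒  130·ω_arm = 38  ⇒  ω_arm = 19/65
sun–planet mesh: 38·(1−19/65) = −27·(ω_p−ω_arm)  ⇒  ω_p−ω_arm = -1748/1755
exact speed ratio = -1748/1755

-1748/1755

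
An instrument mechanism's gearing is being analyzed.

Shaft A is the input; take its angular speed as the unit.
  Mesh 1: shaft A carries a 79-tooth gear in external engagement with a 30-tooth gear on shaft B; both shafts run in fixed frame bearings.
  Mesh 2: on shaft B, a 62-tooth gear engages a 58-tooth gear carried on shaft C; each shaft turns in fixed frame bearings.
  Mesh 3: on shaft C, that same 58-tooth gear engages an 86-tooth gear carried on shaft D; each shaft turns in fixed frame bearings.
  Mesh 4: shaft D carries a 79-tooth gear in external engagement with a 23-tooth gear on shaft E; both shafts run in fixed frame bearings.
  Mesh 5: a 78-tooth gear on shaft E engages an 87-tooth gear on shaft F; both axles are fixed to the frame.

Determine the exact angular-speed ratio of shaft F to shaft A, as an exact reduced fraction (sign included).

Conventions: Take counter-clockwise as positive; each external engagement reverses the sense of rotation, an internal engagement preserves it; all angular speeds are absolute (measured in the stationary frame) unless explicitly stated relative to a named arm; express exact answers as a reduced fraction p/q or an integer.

-2515123/430215

class = fixed-axis compound train [5 meshes; 5 ratios multiply, 5 sense flips]
mesh 1 [79T→30T]: running ratio 79/30, sense −
mesh 2 [62T→58T]: running ratio 2449/870, sense +
mesh 3 [58T→86T]: running ratio 2449/1290, sense −
mesh 4 [79T→23T]: running ratio 193471/29670, sense +
mesh 5 [78T→87T]: running ratio 2515123/430215, sense −
ω_out/ω_in = -2515123/430215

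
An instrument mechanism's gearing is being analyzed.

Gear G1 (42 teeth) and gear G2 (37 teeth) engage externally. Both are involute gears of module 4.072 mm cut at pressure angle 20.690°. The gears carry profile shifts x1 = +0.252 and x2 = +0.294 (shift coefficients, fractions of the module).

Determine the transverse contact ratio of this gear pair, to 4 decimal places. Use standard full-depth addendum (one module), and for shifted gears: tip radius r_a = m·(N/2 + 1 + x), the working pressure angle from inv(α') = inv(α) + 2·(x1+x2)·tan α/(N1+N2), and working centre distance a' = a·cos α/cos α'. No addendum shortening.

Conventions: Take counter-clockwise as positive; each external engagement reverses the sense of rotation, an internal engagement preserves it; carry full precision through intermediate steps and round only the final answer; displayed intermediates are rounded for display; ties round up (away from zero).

topology: single-mesh involute geometry — m = 4.072, 42T/37T pair
base radii: r_b1 = 79.996964, r_b2 = 70.473516
tip radii: r_a1 = 90.610144, r_a2 = 80.601168
inv(α') = inv(20.690°) + 2·(+0.252+0.294)·tan α/(42+37) = 0.02178089  ⇒  α' = 22.58858°
a' = a·cos α / cos α' = 160.8440·cos 20.690°/cos 22.58858° = 162.972630
action lengths: √(r_a1²−r_b1²) = 42.552132, √(r_a2²−r_b2²) = 39.115621
base pitch p_b = π·m·cos α = 11.967518
CR = (42.552132 + 39.115621 − 162.972630·sin 22.58858°)/11.967518 = 1.593324
contact ratio ≈ 1.5933

1.5933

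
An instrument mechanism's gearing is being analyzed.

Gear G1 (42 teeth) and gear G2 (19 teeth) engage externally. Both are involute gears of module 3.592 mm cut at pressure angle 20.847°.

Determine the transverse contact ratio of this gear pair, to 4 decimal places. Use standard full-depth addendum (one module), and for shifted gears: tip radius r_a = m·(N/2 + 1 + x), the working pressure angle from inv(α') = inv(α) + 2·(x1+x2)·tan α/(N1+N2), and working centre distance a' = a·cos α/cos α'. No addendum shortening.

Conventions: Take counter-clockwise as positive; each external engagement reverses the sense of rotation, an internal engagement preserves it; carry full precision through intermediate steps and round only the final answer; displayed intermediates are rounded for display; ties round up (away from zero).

1.5990

single-mesh involute tooth geometry (42T engaging 19T at module 3.592)
base radii: r_b1 = 70.493774, r_b2 = 31.890040
tip radii: r_a1 = 79.024000, r_a2 = 37.716000
no profile shift: α' = α, a' = a
action lengths: √(r_a1²−r_b1²) = 35.713029, √(r_a2²−r_b2²) = 20.137576
base pitch p_b = π·m·cos α = 10.545844
CR = (35.713029 + 20.137576 − 109.556000·sin 20.84700°)/10.545844 = 1.598972
contact ratio ≈ 1.5990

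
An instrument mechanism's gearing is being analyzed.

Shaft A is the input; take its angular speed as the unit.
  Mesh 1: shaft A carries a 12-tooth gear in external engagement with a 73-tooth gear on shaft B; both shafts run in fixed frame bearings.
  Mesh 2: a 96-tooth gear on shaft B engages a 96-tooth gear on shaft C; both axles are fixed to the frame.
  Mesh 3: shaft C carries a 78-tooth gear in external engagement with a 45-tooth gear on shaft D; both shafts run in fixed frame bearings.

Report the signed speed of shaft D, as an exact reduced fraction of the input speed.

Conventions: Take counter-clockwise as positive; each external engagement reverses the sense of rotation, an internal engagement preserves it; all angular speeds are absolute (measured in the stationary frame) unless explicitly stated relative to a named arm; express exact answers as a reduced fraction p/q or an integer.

3-mesh fixed-axis compound train (all bearings frame-fixed)
mesh 1 [12T→73T]: |ω|/ω_in = 1×12/73 = 12/73, sense flips to −
mesh 2 [96T→96T]: |ω|/ω_in = (12/73)×96/96 = 12/73, sense flips to +
mesh 3 [78T→45T]: |ω|/ω_in = (12/73)×78/45 = 104/365, sense flips to −
signed output speed (× input speed) = -104/365

-104/365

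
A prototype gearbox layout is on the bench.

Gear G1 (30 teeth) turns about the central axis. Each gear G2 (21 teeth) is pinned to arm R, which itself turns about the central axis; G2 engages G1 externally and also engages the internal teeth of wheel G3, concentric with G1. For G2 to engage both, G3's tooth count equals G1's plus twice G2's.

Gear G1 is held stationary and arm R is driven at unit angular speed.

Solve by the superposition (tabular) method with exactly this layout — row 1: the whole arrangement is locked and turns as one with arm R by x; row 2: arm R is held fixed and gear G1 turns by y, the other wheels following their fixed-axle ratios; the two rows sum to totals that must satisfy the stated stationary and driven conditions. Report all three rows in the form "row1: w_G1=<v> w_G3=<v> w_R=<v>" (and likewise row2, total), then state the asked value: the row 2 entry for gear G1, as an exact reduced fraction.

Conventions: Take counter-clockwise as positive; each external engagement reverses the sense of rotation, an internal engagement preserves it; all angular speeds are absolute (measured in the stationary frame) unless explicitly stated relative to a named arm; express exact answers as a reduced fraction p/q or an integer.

row1: w_G1=1 w_G3=1 w_R=1
row2: w_G1=-1 w_G3=5/12 w_R=0
total: w_G1=0 w_G3=17/12 w_R=1
asked value: -1

planetary set (30T centre, 21T on arm, 72T internal) — Willis relation
row 1: whole set turns with the arm by x
row 2 — arm fixed, fixed-axis ratios: sun y, ring −(30/72)·y, arm 0
boundary: total ω_sun = x + y = 0 and total ω_arm = x = 1  ⇒  y = -1, x = 1
row 2 ring = −(30/72)·(-1) = 5/12
totals (row 1 + row 2): sun 1 + (-1) = 0, ring 1 + 5/12 = 17/12, arm 1 + 0 = 1
asked cell (row2, sun) = -1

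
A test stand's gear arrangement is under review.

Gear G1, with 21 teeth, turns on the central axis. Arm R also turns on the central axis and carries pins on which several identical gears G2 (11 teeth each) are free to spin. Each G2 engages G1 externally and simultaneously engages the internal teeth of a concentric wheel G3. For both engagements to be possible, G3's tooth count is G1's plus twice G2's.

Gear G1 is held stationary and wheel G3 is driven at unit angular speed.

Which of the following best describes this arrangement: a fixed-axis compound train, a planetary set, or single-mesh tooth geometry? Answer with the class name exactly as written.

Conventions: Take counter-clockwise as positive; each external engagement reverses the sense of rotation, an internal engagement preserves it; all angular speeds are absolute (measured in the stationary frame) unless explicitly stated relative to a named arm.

planetary set

topology: planetary set — G1 21T / G2 11T / G3 43T, arm = carrier (Willis)
classification: planetary set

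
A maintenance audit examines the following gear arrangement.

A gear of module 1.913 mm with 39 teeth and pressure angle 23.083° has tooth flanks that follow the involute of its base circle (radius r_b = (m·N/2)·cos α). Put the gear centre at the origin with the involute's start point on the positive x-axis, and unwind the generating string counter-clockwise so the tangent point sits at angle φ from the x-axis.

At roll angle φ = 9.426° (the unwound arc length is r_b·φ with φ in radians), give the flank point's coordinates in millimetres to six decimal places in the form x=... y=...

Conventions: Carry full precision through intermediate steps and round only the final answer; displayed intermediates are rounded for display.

class = single-mesh tooth geometry [base-circle involute, m = 1.913, 39T]
pitch radius r_p = m·N/2 = 1.913·39/2 = 37.303500
base radius r_b = r_p·cos α = 37.303500·cos 23.083° = 34.316902
roll angle φ = 9.426° = 0.16451474 rad
x = r_b·(cos φ + φ·sin φ) = 34.778160
y = r_b·(sin φ − φ·cos φ) = 0.050796

x=34.778160 y=0.050796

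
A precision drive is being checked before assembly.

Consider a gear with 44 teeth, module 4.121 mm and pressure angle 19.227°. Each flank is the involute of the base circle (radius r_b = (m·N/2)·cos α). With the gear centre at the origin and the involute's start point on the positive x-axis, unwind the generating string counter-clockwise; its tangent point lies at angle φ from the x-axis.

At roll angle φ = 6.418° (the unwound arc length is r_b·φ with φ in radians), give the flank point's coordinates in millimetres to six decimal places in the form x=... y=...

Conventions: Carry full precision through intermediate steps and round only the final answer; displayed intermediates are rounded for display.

x=86.140368 y=0.040056

recognized (one wheel, involute flank): single-mesh tooth geometry, m = 4.121, N = 44
pitch radius r_p = m·N/2 = 4.121·44/2 = 90.662000
base radius r_b = r_p·cos α = 90.662000·cos 19.227° = 85.604991
roll angle φ = 6.418° = 0.11201523 rad
x = r_b·(cos φ + φ·sin φ) = 86.140368
y = r_b·(sin φ − φ·cos φ) = 0.040056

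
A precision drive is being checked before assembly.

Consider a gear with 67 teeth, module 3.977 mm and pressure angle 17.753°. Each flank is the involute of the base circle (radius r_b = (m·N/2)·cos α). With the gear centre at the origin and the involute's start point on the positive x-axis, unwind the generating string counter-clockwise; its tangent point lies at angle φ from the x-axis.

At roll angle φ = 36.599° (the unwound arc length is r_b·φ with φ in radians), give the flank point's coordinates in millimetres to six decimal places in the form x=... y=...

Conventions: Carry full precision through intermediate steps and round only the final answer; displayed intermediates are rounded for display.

x=150.190240 y=10.580446

single-mesh involute tooth geometry (67T wheel at module 3.977)
pitch radius r_p = m·N/2 = 3.977·67/2 = 133.229500
base radius r_b = r_p·cos α = 133.229500·cos 17.753° = 126.885089
roll angle φ = 36.599° = 0.63877305 rad
x = r_b·(cos φ + φ·sin φ) = 150.190240
y = r_b·(sin φ − φ·cos φ) = 10.580446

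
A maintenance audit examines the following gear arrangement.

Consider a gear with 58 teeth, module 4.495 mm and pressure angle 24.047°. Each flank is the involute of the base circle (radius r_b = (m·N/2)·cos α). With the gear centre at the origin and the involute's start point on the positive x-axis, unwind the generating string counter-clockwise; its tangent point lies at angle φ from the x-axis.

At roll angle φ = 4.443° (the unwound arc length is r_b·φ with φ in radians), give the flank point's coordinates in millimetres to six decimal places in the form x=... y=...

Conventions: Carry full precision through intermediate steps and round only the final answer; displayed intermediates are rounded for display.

x=119.399060 y=0.018492

class = single-mesh tooth geometry [base-circle involute, m = 4.495, 58T]
pitch radius r_p = m·N/2 = 4.495·58/2 = 130.355000
base radius r_b = r_p·cos α = 130.355000·cos 24.047° = 119.041685
roll angle φ = 4.443° = 0.07754498 rad
x = r_b·(cos φ + φ·sin φ) = 119.399060
y = r_b·(sin φ − φ·cos φ) = 0.018492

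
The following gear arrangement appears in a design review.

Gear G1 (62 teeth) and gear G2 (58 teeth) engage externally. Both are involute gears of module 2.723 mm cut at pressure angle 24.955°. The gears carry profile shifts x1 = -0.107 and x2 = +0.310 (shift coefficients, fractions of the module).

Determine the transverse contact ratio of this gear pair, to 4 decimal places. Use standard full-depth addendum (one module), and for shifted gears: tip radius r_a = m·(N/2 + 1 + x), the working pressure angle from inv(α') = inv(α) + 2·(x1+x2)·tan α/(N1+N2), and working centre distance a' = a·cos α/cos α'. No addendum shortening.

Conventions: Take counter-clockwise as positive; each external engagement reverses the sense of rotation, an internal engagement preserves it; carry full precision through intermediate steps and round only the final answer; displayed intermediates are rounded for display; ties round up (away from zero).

single-mesh involute tooth geometry (62T engaging 58T at module 2.723)
base radii: r_b1 = 76.532154, r_b2 = 71.594596
tip radii: r_a1 = 86.844639, r_a2 = 82.534130
inv(α') = inv(24.955°) + 2·(-0.107+0.310)·tan α/(62+58) = 0.03137936  ⇒  α' = 25.36388°
a' = a·cos α / cos α' = 163.3800·cos 24.955°/cos 25.36388° = 163.928552
action lengths: √(r_a1²−r_b1²) = 41.046567, √(r_a2²−r_b2²) = 41.062105
base pitch p_b = π·m·cos α = 7.755899
CR = (41.046567 + 41.062105 − 163.928552·sin 25.36388°)/7.755899 = 1.532683
contact ratio ≈ 1.5327

1.5327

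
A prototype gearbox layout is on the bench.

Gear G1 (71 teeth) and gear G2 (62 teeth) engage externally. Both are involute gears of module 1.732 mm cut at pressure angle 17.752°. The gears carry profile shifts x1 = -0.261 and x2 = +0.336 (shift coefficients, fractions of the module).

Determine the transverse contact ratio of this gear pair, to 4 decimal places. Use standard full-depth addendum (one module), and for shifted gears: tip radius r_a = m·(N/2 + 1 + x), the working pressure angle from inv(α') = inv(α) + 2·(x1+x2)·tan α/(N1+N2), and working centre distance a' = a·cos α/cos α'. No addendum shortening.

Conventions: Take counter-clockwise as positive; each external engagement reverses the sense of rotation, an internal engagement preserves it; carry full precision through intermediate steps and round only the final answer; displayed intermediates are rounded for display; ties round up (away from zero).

1.9101

recognized (one external pair, fixed centres): single-mesh tooth geometry, m = 1.732, N1 = 71, N2 = 62
base radii: r_b1 = 58.558354, r_b2 = 51.135464
tip radii: r_a1 = 62.765948, r_a2 = 56.005952
inv(α') = inv(17.752°) + 2·(-0.261+0.336)·tan α/(71+62) = 0.01067122  ⇒  α' = 17.95144°
a' = a·cos α / cos α' = 115.1780·cos 17.752°/cos 17.95144° = 115.307196
action lengths: √(r_a1²−r_b1²) = 22.593880, √(r_a2²−r_b2²) = 22.843620
base pitch p_b = π·m·cos α = 5.182155
CR = (22.593880 + 22.843620 − 115.307196·sin 17.95144°)/5.182155 = 1.910125
contact ratio ≈ 1.9101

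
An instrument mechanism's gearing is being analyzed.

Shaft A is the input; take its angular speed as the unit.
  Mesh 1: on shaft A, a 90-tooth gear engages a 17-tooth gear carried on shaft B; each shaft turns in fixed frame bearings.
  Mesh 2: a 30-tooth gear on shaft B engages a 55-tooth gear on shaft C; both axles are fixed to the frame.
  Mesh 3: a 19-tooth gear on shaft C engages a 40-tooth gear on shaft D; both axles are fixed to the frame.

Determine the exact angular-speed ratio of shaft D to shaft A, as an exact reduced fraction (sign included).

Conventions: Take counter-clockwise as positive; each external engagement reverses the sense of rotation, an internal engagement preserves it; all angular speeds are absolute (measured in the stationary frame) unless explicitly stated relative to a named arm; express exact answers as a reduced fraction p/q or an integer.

class = fixed-axis compound train [3 meshes; 3 ratios multiply, 3 sense flips]
mesh 1 [90T→17T]: running ratio 90/17, sense −
mesh 2 [30T→55T]: running ratio 540/187, sense +
mesh 3 [19T→40T]: running ratio 513/374, sense −
ω_out/ω_in = -513/374

-513/374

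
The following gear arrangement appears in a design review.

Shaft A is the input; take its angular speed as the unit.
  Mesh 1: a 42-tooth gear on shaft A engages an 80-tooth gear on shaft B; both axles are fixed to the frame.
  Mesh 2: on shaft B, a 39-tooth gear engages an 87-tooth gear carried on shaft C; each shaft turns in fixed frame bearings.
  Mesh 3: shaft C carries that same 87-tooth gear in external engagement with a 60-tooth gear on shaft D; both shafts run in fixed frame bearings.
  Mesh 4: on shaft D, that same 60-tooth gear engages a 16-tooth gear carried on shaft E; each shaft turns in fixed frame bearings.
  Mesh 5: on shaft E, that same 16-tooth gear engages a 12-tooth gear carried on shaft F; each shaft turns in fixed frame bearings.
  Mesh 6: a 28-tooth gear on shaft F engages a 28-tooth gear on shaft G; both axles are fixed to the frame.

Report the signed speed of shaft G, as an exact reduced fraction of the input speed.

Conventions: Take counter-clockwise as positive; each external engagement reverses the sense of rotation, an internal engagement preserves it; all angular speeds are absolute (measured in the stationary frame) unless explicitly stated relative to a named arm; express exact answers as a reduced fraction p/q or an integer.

6-mesh fixed-axis compound train (all bearings frame-fixed)
mesh 1 [42T→80T]: |ω|/ω_in = 1×42/80 = 21/40, sense flips to −
mesh 2 [39T→87T]: |ω|/ω_in = (21/40)×39/87 = 273/1160, sense flips to +
mesh 3 [87T→60T]: |ω|/ω_in = (273/1160)×87/60 = 273/800, sense flips to −
mesh 4 [60T→16T]: |ω|/ω_in = (273/800)×60/16 = 819/640, sense flips to +
mesh 5 [16T→12T]: |ω|/ω_in = (819/640)×16/12 = 273/160, sense flips to −
mesh 6 [28T→28T]: |ω|/ω_in = (273/160)×28/28 = 273/160, sense flips to +
signed output speed (× input speed) = 273/160

273/160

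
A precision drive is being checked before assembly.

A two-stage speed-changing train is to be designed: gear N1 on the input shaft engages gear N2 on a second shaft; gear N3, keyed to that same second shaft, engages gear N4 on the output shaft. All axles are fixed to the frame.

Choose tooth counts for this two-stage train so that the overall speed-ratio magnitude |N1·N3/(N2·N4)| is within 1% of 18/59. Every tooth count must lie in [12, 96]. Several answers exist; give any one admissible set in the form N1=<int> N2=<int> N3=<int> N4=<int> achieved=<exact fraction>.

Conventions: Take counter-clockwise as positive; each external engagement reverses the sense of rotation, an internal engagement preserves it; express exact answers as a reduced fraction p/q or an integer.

N1=12 N2=59 N3=18 N4=12 achieved=18/59

class = fixed-axis compound train [2-stage, 18/59 wanted]
target = 18/59 in lowest terms: an exact hit needs N1·N3 = k·18 and N2·N4 = k·59 for one integer k, every count in [12, 96]; additionally prefer no 1:1 stage (N1 ≠ N2, N3 ≠ N4)
k = 1…11: no 1:1-free in-range split of k·18 and k·59 into factor pairs; take k = 12
k = 12: N1·N3 = 216 = 12·18, N2·N4 = 708 = 59·12
achieved = 12·18/(59·12) = 18/59; |achieved − target| = 0 ≤ 9/2950 ✓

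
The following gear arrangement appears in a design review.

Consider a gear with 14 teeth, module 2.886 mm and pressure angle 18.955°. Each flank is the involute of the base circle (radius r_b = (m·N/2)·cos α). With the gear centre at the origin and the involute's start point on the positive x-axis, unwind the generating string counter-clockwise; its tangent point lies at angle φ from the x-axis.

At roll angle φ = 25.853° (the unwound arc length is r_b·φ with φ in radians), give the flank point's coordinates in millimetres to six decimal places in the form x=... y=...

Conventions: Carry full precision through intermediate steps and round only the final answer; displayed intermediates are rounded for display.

recognized (one wheel, involute flank): single-mesh tooth geometry, m = 2.886, N = 14
pitch radius r_p = m·N/2 = 2.886·14/2 = 20.202000
base radius r_b = r_p·cos α = 20.202000·cos 18.955° = 19.106526
roll angle φ = 25.853° = 0.45121997 rad
x = r_b·(cos φ + φ·sin φ) = 20.953677
y = r_b·(sin φ − φ·cos φ) = 0.573268

x=20.953677 y=0.573268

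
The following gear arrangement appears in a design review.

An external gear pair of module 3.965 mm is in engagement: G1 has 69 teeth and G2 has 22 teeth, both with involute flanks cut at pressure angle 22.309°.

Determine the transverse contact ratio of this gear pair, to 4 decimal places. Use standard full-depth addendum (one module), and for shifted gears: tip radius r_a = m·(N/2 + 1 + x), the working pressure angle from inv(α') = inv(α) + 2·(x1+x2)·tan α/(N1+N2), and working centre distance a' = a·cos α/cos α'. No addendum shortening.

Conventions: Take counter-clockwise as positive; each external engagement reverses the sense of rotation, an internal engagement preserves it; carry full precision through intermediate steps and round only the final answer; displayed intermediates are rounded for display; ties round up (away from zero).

1.5922

single-mesh involute tooth geometry (69T engaging 22T at module 3.965)
base radii: r_b1 = 126.553595, r_b2 = 40.350422
tip radii: r_a1 = 140.757500, r_a2 = 47.580000
no profile shift: α' = α, a' = a
action lengths: √(r_a1²−r_b1²) = 61.618677, √(r_a2²−r_b2²) = 25.213089
base pitch p_b = π·m·cos α = 11.524053
CR = (61.618677 + 25.213089 − 180.407500·sin 22.30900°)/11.524053 = 1.592218
contact ratio ≈ 1.5922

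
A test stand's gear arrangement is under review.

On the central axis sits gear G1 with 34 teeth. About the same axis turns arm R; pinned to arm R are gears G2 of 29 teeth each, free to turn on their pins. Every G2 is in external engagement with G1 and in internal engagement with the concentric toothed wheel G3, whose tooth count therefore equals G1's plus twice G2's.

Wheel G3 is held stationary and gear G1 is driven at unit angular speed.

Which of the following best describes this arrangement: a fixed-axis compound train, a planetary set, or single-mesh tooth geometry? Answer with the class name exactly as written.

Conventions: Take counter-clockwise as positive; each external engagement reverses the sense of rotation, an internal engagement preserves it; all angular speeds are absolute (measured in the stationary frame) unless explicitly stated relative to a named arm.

recognized (axles ride arm R): planetary set, 34/29/92 teeth
classification: planetary set

planetary set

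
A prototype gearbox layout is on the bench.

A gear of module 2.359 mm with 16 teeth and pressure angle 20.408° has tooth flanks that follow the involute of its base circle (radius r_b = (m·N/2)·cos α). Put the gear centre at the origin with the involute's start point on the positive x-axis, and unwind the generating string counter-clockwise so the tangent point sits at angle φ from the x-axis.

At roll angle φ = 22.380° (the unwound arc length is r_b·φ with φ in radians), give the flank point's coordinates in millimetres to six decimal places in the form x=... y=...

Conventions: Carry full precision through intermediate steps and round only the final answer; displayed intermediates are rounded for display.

single-mesh involute tooth geometry (16T wheel at module 2.359)
pitch radius r_p = m·N/2 = 2.359·16/2 = 18.872000
base radius r_b = r_p·cos α = 18.872000·cos 20.408° = 17.687467
roll angle φ = 22.380° = 0.39060469 rad
x = r_b·(cos φ + φ·sin φ) = 18.985741
y = r_b·(sin φ − φ·cos φ) = 0.346032

x=18.985741 y=0.346032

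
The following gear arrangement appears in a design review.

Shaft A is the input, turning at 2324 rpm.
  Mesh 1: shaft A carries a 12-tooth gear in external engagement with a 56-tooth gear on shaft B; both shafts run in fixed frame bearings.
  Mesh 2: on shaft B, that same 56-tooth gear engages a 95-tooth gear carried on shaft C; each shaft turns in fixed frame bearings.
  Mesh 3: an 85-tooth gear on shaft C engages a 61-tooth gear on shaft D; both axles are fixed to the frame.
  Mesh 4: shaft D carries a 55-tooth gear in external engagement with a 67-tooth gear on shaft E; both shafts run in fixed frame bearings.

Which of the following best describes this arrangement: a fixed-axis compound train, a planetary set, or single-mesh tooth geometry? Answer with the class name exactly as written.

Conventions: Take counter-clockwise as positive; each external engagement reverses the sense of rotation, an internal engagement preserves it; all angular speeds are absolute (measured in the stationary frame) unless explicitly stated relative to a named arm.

fixed-axis compound train

topology: fixed-axis compound train — 4 meshes, A→E
classification: fixed-axis compound train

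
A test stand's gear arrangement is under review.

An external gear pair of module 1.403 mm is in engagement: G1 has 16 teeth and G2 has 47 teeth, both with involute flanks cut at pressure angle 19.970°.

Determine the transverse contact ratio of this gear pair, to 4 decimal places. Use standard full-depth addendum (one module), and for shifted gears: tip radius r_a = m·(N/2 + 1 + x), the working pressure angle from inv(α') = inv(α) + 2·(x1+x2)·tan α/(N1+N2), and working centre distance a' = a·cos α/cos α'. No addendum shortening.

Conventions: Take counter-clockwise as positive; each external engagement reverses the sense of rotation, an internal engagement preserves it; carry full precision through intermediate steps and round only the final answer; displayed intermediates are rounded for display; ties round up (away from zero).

single-mesh involute tooth geometry (16T engaging 47T at module 1.403)
base radii: r_b1 = 10.549119, r_b2 = 30.988036
tip radii: r_a1 = 12.627000, r_a2 = 34.373500
no profile shift: α' = α, a' = a
action lengths: √(r_a1²−r_b1²) = 6.939541, √(r_a2²−r_b2²) = 14.875454
base pitch p_b = π·m·cos α = 4.142629
CR = (6.939541 + 14.875454 − 44.194500·sin 19.97000°)/4.142629 = 1.622480
contact ratio ≈ 1.6225

1.6225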